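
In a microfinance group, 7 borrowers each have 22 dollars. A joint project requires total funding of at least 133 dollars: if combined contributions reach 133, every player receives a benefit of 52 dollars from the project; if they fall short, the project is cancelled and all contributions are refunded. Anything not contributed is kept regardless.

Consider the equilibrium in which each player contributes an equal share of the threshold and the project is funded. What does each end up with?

Equal share of the threshold: 133/7 = 19.
At this profile no one gains by cutting their contribution: any cut drops the total below 133, the project is cancelled, contributions are refunded, and the deviator ends with 22, which is less than 22 − 19 + 52 = 55. Contributing more than 19 just wastes the excess. So contributing exactly 19 is a best response.
Each player's payoff: 22 − 19 + 52 = 55.

55 dollars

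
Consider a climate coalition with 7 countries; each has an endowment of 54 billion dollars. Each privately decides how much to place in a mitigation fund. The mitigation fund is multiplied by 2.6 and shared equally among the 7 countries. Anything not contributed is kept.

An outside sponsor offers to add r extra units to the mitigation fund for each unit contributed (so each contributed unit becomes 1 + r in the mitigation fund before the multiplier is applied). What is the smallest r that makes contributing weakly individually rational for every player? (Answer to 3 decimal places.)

1.692

With matching at rate r, one contributed unit becomes (1 + r) in the mitigation fund and returns 2.6 × (1 + r) / 7 to the contributor.
Setting this equal to 1: 1 + r = 7/2.6 = 2.6923.
So the minimum matching rate is r = 2.6923 − 1 = 1.692.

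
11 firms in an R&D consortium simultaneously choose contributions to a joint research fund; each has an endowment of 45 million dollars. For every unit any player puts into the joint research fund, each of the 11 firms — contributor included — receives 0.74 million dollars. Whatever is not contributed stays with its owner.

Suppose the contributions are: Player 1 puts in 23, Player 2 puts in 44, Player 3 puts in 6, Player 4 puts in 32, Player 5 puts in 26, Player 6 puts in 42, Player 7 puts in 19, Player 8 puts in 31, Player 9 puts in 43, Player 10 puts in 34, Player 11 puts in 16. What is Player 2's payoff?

234.84 million dollars

Total contributed: 23 + 44 + 6 + 32 + 26 + 42 + 19 + 31 + 43 + 34 + 16 = 316.
Each receives 0.74 × 316 = 233.84 from the joint research fund.
Player 2 keeps 45 − 44 = 1, so Player 2's payoff is 1 + 233.84 = 234.84.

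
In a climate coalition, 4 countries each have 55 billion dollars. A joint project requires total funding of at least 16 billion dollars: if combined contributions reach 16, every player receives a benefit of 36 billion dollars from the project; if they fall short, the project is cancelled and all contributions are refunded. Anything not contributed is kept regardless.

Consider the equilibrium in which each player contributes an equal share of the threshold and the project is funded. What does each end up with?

Equal share of the threshold: 16/4 = 4.
At this profile no one gains by cutting their contribution: any cut drops the total below 16, the project is cancelled, contributions are refunded, and the deviator ends with 55, which is less than 55 − 4 + 36 = 87. Contributing more than 4 just wastes the excess. So contributing exactly 4 is a best response.
Each player's payoff: 55 − 4 + 36 = 87.

87 billion dollars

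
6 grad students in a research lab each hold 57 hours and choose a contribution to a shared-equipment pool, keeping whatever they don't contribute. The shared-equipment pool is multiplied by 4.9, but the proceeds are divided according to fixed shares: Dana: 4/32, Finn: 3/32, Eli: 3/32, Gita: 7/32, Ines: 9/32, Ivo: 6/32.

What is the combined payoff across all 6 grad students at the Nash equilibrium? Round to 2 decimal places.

786.60 hours

Player j's private return per contributed unit is 4.9 × (j's share). Contributing is weakly dominant for j when that share is at least 1/4.9 = 0.2041, and contributing 0 is dominant otherwise.
The shares above 0.2041 belong to Gita and Ines, contributing 57 each; the remaining 4 contribute 0. Total contributed: 114.
The shared-equipment pool pays out 4.9 × 114 = 558.60 in total (split across the unequal shares, but the aggregate is all that matters for the group sum).
The 4 free-riders keep 57 each, adding 228. Group total = 228 + 558.60 = 786.60.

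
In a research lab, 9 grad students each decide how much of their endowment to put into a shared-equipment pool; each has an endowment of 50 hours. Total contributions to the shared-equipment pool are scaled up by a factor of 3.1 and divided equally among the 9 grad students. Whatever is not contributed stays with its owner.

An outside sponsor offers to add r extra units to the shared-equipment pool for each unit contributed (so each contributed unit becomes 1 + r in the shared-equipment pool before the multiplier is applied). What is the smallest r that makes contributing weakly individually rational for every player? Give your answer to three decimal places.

1.903

With matching at rate r, one contributed unit becomes (1 + r) in the shared-equipment pool and returns 3.1 × (1 + r) / 9 to the contributor.
Setting this equal to 1: 1 + r = 9/3.1 = 2.9032.
So the minimum matching rate is r = 2.9032 − 1 = 1.903.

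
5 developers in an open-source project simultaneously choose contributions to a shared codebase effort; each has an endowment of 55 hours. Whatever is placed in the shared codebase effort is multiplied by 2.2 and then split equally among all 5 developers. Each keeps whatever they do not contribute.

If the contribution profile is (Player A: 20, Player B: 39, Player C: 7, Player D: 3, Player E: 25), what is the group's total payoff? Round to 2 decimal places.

Total contributed: 20 + 39 + 7 + 3 + 25 = 94; total kept: 5 × 55 − 94 = 181.
The shared codebase effort pays out 2.2 × 94 = 206.80 in aggregate.
Group total = 181 + 206.80 = 387.80.

387.80 hours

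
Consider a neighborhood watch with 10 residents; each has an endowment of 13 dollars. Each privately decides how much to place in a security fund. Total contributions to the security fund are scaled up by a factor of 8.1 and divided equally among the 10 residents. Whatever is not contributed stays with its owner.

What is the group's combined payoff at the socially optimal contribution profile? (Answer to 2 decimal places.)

1053.00 dollars

Each contributed unit returns 8.100 to the group as a whole (0.8100 to each of 10 players), which exceeds 1, so the social optimum is full contribution: group total = 8.100 × 130 = 1053.00.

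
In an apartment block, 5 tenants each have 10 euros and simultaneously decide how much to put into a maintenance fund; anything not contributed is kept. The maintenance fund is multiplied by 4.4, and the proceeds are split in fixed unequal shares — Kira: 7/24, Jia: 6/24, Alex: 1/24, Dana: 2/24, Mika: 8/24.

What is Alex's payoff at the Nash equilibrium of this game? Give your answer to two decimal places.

15.50 euros

For player j, contributing a unit is worthwhile iff 4.4 × (j's share) ≥ 1, i.e. iff j's share is at least 0.2273.
The shares above 0.2273 belong to Kira, Jia and Mika, contributing 10 each; the remaining 2 contribute 0. Total contributed: 30.
Alex keeps 10 and receives 4.4 × 30 × 1/24 = 5.50 from the maintenance fund, for a payoff of 15.50.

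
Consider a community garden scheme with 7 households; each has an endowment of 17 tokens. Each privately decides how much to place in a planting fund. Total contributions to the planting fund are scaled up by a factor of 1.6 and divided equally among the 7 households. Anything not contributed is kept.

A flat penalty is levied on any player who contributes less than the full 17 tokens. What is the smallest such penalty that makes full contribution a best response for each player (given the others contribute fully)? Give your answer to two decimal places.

Given the others contribute fully, the best deviation is to contribute 0 (any partial contribution still incurs the fine and gives up units whose private return 0.2286 is below 1).
Deviating from 17 to 0 saves 17 tokens but forfeits the deviator's share of the drop in the planting fund: 1.6/7 × 17 = 3.89.
So the deviation gain is 17 − 3.89 = 13.11, and the fine must be at least 13.11 tokens to wipe it out.

13.11 tokens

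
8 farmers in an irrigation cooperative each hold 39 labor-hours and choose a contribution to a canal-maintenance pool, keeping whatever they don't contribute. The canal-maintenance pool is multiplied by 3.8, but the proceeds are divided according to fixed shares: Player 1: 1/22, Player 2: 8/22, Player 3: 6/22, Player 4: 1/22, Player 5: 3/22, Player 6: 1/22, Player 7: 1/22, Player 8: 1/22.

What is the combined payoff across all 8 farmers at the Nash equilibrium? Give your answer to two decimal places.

530.40 labor-hours

Each unit j contributes comes back to j as 3.8 × (j's share), so j prefers to contribute only if that share exceeds 1/3.8 = 0.2632; otherwise keeping the unit dominates.
Player 2 and Player 3 are above the threshold, contributing 39 each; the remaining 6 contribute 0. Total contributed: 78.
The canal-maintenance pool pays out 3.8 × 78 = 296.40 in total (split across the unequal shares, but the aggregate is all that matters for the group sum).
The 6 free-riders keep 39 each, adding 234. Group total = 234 + 296.40 = 530.40.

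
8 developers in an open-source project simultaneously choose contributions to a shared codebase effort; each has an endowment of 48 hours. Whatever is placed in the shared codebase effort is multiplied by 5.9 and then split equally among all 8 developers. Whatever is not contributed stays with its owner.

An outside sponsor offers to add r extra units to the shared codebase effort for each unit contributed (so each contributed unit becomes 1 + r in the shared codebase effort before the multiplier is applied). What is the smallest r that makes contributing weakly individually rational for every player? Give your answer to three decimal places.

With matching at rate r, one contributed unit becomes (1 + r) in the shared codebase effort and returns 5.9 × (1 + r) / 8 to the contributor.
Setting this equal to 1: 1 + r = 8/5.9 = 1.3559.
So the minimum matching rate is r = 1.3559 − 1 = 0.356.

0.356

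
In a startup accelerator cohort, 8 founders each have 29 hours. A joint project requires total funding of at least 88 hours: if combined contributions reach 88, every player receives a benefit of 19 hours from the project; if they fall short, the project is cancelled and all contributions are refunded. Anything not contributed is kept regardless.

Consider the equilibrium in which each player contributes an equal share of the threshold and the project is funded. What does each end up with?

Equal share of the threshold: 88/8 = 11.
At this profile no one gains by cutting their contribution: any cut drops the total below 88, the project is cancelled, contributions are refunded, and the deviator ends with 29, which is less than 29 − 11 + 19 = 37. Contributing more than 11 just wastes the excess. So contributing exactly 11 is a best response.
Each player's payoff: 29 − 11 + 19 = 37.

37 hours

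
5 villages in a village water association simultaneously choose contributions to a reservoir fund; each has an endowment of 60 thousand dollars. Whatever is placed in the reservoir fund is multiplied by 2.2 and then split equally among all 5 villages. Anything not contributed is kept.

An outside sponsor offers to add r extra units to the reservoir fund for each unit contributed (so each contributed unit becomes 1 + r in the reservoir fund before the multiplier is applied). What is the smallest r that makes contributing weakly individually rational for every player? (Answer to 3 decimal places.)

1.273

With matching at rate r, one contributed unit becomes (1 + r) in the reservoir fund and returns 2.2 × (1 + r) / 5 to the contributor.
Setting this equal to 1: 1 + r = 5/2.2 = 2.2727.
So the minimum matching rate is r = 2.2727 − 1 = 1.273.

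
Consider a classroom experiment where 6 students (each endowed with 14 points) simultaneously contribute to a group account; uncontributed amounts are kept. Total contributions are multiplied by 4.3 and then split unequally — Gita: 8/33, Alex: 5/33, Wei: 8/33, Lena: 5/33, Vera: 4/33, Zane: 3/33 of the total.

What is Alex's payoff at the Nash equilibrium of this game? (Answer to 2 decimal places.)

32.24 points

A player with share s gets back 4.3·s per unit contributed, so full contribution is dominant for anyone with s > 1/4.3 = 0.2326 and zero contribution is dominant for anyone below.
Gita and Wei clear that bar, contributing 14 each; the remaining 4 contribute 0. Total contributed: 28.
Alex keeps 14 and receives 4.3 × 28 × 5/33 = 18.24 from the group account, for a payoff of 32.24.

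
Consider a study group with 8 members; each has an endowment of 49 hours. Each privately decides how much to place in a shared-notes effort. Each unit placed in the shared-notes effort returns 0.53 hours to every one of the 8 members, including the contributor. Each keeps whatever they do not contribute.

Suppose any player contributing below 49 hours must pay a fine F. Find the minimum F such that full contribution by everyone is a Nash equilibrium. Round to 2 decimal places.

Given the others contribute fully, the best deviation is to contribute 0 (any partial contribution still incurs the fine and gives up units whose private return 0.53 is below 1).
Deviating from 49 to 0 saves 49 hours but forfeits the deviator's share of the drop in the shared-notes effort: 0.53 × 49 = 25.97.
So the deviation gain is 49 − 25.97 = 23.03, and the fine must be at least 23.03 hours to wipe it out.

23.03 hours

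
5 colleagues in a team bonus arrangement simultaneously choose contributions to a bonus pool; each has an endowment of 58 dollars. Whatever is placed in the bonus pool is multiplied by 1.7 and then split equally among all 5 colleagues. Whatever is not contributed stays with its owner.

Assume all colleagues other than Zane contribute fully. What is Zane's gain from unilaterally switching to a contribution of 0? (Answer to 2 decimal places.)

38.28 dollars

Switching from a contribution of 58 to 0 lets Zane keep an extra 58 dollars, but lowers the bonus pool by 58, which costs Zane their own share of that drop: 1.7/5 × 58 = 19.72.
Net gain = 58 − 19.72 = 38.28. The private return per contributed unit (0.3400) is below 1, so free-riding is indeed the best response regardless of what the others do.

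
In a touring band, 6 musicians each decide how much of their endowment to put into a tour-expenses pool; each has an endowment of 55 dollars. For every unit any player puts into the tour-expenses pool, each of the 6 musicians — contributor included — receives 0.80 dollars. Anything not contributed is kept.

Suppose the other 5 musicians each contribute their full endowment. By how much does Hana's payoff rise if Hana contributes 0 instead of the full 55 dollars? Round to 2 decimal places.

Switching from a contribution of 55 to 0 lets Hana keep an extra 55 dollars, but lowers the tour-expenses pool by 55, which costs Hana their own share of that drop: 0.80 × 55 = 44.00.
Net gain = 55 − 44.00 = 11.00. The private return per contributed unit (0.80) is below 1, so free-riding is indeed the best response regardless of what the others do.

11.00 dollars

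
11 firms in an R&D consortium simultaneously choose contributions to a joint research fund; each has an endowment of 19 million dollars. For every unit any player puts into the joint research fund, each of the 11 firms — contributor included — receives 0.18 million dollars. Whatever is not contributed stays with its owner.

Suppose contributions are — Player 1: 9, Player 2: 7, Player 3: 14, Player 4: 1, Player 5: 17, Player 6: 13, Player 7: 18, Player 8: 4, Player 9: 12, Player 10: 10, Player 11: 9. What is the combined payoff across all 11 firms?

Total contributed: 9 + 7 + 14 + 1 + 17 + 13 + 18 + 4 + 12 + 10 + 9 = 114; total kept: 11 × 19 − 114 = 95.
The joint research fund pays out 0.18 × 11 × 114 = 225.72 in aggregate.
Group total = 95 + 225.72 = 320.72.

320.72 million dollars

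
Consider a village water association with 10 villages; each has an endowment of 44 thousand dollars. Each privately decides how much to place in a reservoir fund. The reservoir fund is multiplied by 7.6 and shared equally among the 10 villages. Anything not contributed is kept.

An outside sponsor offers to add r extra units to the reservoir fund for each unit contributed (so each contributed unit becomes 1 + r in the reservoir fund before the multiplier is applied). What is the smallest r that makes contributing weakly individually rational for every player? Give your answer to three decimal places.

0.316

With matching at rate r, one contributed unit becomes (1 + r) in the reservoir fund and returns 7.6 × (1 + r) / 10 to the contributor.
Setting this equal to 1: 1 + r = 10/7.6 = 1.3158.
So the minimum matching rate is r = 1.3158 − 1 = 0.316.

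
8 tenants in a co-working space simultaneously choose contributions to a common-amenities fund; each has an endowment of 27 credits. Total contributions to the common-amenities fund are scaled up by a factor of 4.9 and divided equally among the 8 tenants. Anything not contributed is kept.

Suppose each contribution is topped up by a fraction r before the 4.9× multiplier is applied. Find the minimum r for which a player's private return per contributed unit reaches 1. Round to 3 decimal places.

With matching at rate r, one contributed unit becomes (1 + r) in the common-amenities fund and returns 4.9 × (1 + r) / 8 to the contributor.
Setting this equal to 1: 1 + r = 8/4.9 = 1.6327.
So the minimum matching rate is r = 1.6327 − 1 = 0.633.

0.633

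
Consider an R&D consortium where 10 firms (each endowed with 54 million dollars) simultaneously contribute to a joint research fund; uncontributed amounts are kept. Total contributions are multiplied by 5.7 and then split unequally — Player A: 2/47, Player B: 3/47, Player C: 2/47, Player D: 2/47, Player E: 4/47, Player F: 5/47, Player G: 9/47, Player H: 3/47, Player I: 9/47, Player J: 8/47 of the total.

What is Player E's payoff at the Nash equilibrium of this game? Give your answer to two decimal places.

Each unit j contributes comes back to j as 5.7 × (j's share), so j prefers to contribute only if that share exceeds 1/5.7 = 0.1754; otherwise keeping the unit dominates.
The shares above 0.1754 belong to Player G and Player I, contributing 54 each; the remaining 8 contribute 0. Total contributed: 108.
Player E keeps 54 and receives 5.7 × 108 × 4/47 = 52.39 from the joint research fund, for a payoff of 106.39.

106.39 million dollars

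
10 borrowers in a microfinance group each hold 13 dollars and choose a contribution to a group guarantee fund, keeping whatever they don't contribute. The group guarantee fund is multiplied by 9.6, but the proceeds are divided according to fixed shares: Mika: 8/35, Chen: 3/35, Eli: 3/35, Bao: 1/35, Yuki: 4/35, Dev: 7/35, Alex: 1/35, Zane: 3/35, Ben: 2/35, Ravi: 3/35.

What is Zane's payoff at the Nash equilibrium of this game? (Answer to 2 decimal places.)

45.09 dollars

Each unit j contributes comes back to j as 9.6 × (j's share), so j prefers to contribute only if that share exceeds 1/9.6 = 0.1042; otherwise keeping the unit dominates.
Mika, Yuki and Dev clear that bar, contributing 13 each; the remaining 7 contribute 0. Total contributed: 39.
Zane keeps 13 and receives 9.6 × 39 × 3/35 = 32.09 from the group guarantee fund, for a payoff of 45.09.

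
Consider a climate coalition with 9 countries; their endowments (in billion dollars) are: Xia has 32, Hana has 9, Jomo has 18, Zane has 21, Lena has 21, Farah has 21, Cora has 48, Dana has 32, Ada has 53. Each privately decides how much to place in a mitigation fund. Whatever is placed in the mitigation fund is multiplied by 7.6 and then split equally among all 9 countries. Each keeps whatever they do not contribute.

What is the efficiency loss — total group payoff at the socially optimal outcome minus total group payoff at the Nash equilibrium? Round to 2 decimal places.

1683.00 billion dollars

The private return per contributed unit is 7.6/9 = 0.8444 < 1 for every player regardless of endowment, so the Nash equilibrium is zero contribution and the group total is Σ E_j = 32 + 9 + 18 + 21 + 21 + 21 + 48 + 32 + 53 = 255.
Each contributed unit returns 7.600 to the group, so the social optimum is full contribution by everyone: group total = 7.600 × 255 = 1938.00.
Efficiency loss = (7.600 − 1) × 255 = 1683.00.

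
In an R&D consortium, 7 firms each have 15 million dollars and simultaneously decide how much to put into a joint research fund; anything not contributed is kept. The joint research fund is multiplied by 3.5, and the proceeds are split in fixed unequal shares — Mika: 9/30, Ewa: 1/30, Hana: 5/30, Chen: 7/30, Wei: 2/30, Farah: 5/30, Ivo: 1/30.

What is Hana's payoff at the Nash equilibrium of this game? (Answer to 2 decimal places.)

A player with share s gets back 3.5·s per unit contributed, so full contribution is dominant for anyone with s > 1/3.5 = 0.2857 and zero contribution is dominant for anyone below.
Mika alone (share 9/30) is above the threshold, contributing 15; the remaining 6 contribute 0. Total contributed: 15.
Hana keeps 15 and receives 3.5 × 15 × 5/30 = 8.75 from the joint research fund, for a payoff of 23.75.

23.75 million dollars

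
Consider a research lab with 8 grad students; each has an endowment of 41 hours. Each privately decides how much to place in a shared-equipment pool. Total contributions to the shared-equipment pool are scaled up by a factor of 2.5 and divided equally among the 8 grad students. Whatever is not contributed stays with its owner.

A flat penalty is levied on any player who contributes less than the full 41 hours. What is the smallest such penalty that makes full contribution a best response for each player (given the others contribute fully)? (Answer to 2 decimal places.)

Given the others contribute fully, the best deviation is to contribute 0 (any partial contribution still incurs the fine and gives up units whose private return 0.3125 is below 1).
Deviating from 41 to 0 saves 41 hours but forfeits the deviator's share of the drop in the shared-equipment pool: 2.5/8 × 41 = 12.81.
So the deviation gain is 41 − 12.81 = 28.19, and the fine must be at least 28.19 hours to wipe it out.

28.19 hours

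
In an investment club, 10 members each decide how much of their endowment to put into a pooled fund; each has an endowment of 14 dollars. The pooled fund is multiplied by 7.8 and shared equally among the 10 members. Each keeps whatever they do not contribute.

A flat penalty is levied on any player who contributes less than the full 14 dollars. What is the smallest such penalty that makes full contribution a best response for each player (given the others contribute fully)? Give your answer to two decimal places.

Given the others contribute fully, the best deviation is to contribute 0 (any partial contribution still incurs the fine and gives up units whose private return 0.7800 is below 1).
Deviating from 14 to 0 saves 14 dollars but forfeits the deviator's share of the drop in the pooled fund: 7.8/10 × 14 = 10.92.
So the deviation gain is 14 − 10.92 = 3.08, and the fine must be at least 3.08 dollars to wipe it out.

3.08 dollars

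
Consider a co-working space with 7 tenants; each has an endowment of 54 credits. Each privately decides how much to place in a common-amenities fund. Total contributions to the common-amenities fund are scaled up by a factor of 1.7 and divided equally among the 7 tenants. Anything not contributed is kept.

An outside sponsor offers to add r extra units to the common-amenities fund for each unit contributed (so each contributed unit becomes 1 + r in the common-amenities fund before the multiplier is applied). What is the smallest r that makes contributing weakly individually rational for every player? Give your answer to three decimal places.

With matching at rate r, one contributed unit becomes (1 + r) in the common-amenities fund and returns 1.7 × (1 + r) / 7 to the contributor.
Setting this equal to 1: 1 + r = 7/1.7 = 4.1176.
So the minimum matching rate is r = 4.1176 − 1 = 3.118.

3.118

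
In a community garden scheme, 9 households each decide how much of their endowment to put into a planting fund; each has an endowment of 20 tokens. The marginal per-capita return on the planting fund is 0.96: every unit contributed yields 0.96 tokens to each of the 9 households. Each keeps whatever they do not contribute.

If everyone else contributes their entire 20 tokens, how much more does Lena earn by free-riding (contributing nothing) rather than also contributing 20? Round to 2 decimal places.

Switching from a contribution of 20 to 0 lets Lena keep an extra 20 tokens, but lowers the planting fund by 20, which costs Lena their own share of that drop: 0.96 × 20 = 19.20.
Net gain = 20 − 19.20 = 0.80. The private return per contributed unit (0.96) is below 1, so free-riding is indeed the best response regardless of what the others do.

0.80 tokens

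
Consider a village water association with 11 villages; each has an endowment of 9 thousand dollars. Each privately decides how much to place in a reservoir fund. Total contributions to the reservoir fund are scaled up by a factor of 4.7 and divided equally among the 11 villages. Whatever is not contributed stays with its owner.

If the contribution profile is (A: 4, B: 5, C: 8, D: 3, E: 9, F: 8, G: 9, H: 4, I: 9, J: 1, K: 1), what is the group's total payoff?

324.70 thousand dollars

Total contributed: 4 + 5 + 8 + 3 + 9 + 8 + 9 + 4 + 9 + 1 + 1 = 61; total kept: 11 × 9 − 61 = 38.
The reservoir fund pays out 4.7 × 61 = 286.70 in aggregate.
Group total = 38 + 286.70 = 324.70.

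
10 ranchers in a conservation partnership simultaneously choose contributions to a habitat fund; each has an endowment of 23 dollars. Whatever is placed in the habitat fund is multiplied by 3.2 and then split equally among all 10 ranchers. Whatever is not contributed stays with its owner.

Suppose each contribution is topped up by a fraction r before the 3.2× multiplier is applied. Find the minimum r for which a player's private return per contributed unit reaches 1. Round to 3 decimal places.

2.125

With matching at rate r, one contributed unit becomes (1 + r) in the habitat fund and returns 3.2 × (1 + r) / 10 to the contributor.
Setting this equal to 1: 1 + r = 10/3.2 = 3.1250.
So the minimum matching rate is r = 3.1250 − 1 = 2.125.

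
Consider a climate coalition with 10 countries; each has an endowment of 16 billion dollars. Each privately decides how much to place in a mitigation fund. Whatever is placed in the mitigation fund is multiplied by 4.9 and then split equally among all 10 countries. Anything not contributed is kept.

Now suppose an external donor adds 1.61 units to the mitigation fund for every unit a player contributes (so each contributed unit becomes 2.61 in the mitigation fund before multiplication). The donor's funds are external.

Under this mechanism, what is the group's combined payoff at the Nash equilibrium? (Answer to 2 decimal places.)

2046.24 billion dollars

The effective private return per unit is now 4.9 × 2.61 / 10 = 1.2789 > 1, so every player's dominant strategy flips to full contribution.
So the Nash equilibrium is full contribution by all 10; the group earns 4.9 × 2.61 × 160 = 2046.24.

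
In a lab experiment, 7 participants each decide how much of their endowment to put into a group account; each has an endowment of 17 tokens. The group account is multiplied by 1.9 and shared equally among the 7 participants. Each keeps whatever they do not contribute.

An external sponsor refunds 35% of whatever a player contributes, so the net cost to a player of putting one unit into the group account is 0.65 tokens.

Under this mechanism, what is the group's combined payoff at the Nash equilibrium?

The effective private return is (1.9/7) / 0.65 = 0.4176, which is still under 1, so the mechanism doesn't change anyone's dominant strategy: zero contribution.
Everyone keeps their endowment and the group total is 7 × 17 = 119.

119.00 tokens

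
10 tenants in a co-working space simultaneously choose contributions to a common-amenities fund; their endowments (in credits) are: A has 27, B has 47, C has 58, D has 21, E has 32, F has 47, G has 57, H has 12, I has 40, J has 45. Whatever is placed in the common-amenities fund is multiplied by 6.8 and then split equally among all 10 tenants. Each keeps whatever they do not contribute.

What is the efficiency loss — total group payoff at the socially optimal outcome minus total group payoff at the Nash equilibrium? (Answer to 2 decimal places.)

2238.80 credits

The private return per contributed unit is 6.8/10 = 0.6800 < 1 for every player regardless of endowment, so the Nash equilibrium is zero contribution and the group total is Σ E_j = 27 + 47 + 58 + 21 + 32 + 47 + 57 + 12 + 40 + 45 = 386.
Each contributed unit returns 6.800 to the group, so the social optimum is full contribution by everyone: group total = 6.800 × 386 = 2624.80.
Efficiency loss = (6.800 − 1) × 386 = 2238.80.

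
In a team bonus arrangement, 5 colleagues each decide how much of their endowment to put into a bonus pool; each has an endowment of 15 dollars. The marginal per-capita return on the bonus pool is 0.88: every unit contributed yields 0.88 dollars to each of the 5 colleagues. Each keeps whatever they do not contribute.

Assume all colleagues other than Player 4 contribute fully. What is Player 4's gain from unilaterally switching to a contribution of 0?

Switching from a contribution of 15 to 0 lets Player 4 keep an extra 15 dollars, but lowers the bonus pool by 15, which costs Player 4 their own share of that drop: 0.88 × 15 = 13.20.
Net gain = 15 − 13.20 = 1.80. The private return per contributed unit (0.88) is below 1, so free-riding is indeed the best response regardless of what the others do.

1.80 dollars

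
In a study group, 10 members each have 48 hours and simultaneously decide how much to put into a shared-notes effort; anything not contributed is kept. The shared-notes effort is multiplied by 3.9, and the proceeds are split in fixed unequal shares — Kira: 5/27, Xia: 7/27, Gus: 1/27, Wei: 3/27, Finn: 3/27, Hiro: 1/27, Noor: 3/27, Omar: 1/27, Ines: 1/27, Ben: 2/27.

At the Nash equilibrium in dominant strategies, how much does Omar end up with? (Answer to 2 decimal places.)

A player with share s gets back 3.9·s per unit contributed, so full contribution is dominant for anyone with s > 1/3.9 = 0.2564 and zero contribution is dominant for anyone below.
Xia alone (share 7/27) is above the threshold, contributing 48; the remaining 9 contribute 0. Total contributed: 48.
Omar keeps 48 and receives 3.9 × 48 × 1/27 = 6.93 from the shared-notes effort, for a payoff of 54.93.

54.93 hours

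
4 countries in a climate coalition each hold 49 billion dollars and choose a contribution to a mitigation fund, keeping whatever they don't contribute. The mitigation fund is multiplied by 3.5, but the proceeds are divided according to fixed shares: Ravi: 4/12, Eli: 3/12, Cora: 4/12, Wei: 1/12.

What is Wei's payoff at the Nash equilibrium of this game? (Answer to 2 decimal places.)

77.58 billion dollars

A player with share s gets back 3.5·s per unit contributed, so full contribution is dominant for anyone with s > 1/3.5 = 0.2857 and zero contribution is dominant for anyone below.
Ravi and Cora are above the threshold, contributing 49 each; the remaining 2 contribute 0. Total contributed: 98.
Wei keeps 49 and receives 3.5 × 98 × 1/12 = 28.58 from the mitigation fund, for a payoff of 77.58.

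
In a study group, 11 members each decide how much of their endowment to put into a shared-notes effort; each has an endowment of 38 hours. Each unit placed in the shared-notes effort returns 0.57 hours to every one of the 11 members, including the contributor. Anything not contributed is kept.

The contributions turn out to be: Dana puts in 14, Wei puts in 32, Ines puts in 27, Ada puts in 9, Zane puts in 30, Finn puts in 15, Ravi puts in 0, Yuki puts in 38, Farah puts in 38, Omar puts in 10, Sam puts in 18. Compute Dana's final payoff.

155.67 hours

Total contributed: 14 + 32 + 27 + 9 + 30 + 15 + 0 + 38 + 38 + 10 + 18 = 231.
Each receives 0.57 × 231 = 131.67 from the shared-notes effort.
Dana keeps 38 − 14 = 24, so Dana's payoff is 24 + 131.67 = 155.67.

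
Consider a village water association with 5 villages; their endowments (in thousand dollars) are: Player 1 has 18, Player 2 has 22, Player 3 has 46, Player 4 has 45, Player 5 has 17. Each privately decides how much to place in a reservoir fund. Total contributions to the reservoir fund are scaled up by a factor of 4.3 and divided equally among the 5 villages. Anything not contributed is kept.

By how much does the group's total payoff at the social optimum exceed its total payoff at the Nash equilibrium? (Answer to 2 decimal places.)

The private return per contributed unit is 4.3/5 = 0.8600 < 1 for every player regardless of endowment, so the Nash equilibrium is zero contribution and the group total is Σ E_j = 18 + 22 + 46 + 45 + 17 = 148.
Each contributed unit returns 4.300 to the group, so the social optimum is full contribution by everyone: group total = 4.300 × 148 = 636.40.
Efficiency loss = (4.300 − 1) × 148 = 488.40.

488.40 thousand dollars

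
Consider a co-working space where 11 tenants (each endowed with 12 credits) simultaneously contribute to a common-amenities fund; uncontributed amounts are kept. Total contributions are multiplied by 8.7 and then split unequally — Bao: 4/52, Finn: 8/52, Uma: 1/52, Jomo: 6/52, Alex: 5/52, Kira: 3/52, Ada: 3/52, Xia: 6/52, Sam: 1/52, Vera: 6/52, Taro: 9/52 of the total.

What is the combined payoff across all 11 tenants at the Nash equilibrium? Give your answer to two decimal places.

A player with share s gets back 8.7·s per unit contributed, so full contribution is dominant for anyone with s > 1/8.7 = 0.1149 and zero contribution is dominant for anyone below.
Finn, Jomo, Xia, Vera and Taro clear that bar, contributing 12 each; the remaining 6 contribute 0. Total contributed: 60.
The common-amenities fund pays out 8.7 × 60 = 522.00 in total (split across the unequal shares, but the aggregate is all that matters for the group sum).
The 6 free-riders keep 12 each, adding 72. Group total = 72 + 522.00 = 594.00.

594.00 credits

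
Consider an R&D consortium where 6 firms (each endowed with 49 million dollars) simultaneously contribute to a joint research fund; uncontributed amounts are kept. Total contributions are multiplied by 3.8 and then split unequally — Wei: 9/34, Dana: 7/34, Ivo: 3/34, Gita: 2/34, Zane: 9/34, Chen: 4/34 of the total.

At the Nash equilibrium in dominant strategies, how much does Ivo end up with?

81.86 million dollars

For player j, contributing a unit is worthwhile iff 3.8 × (j's share) ≥ 1, i.e. iff j's share is at least 0.2632.
Wei and Zane are above the threshold, contributing 49 each; the remaining 4 contribute 0. Total contributed: 98.
Ivo keeps 49 and receives 3.8 × 98 × 3/34 = 32.86 from the joint research fund, for a payoff of 81.86.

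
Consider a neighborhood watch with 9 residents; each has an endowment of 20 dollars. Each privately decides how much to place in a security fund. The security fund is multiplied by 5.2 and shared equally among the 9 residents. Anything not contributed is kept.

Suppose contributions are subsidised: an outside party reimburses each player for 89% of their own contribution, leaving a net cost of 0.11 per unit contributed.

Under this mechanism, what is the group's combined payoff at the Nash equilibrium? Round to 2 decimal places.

Under the mechanism each unit contributed yields (5.2/9) / 0.11 = 5.2525 back to its contributor per unit of net cost, which exceeds 1, making full contribution the dominant choice for everyone.
At the Nash equilibrium everyone contributes 20. Group total payoff = 9 × (20 × 0.89 + 5.2 × 20) = 1096.20.

1096.20 dollars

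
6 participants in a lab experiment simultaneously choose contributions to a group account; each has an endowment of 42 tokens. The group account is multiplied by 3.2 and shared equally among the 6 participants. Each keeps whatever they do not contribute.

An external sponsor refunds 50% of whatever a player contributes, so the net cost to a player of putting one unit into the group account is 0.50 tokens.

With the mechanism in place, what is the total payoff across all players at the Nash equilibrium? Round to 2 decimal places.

The effective private return per unit is now (3.2/6) / 0.50 = 1.0667 > 1, so every player's dominant strategy flips to full contribution.
At the Nash equilibrium everyone contributes 42. Group total payoff = 6 × (42 × 0.50 + 3.2 × 42) = 932.40.

932.40 tokens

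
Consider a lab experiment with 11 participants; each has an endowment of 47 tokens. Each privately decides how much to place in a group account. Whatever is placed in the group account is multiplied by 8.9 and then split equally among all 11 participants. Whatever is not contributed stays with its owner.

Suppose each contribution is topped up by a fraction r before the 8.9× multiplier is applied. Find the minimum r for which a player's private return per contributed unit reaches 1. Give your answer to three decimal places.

With matching at rate r, one contributed unit becomes (1 + r) in the group account and returns 8.9 × (1 + r) / 11 to the contributor.
Setting this equal to 1: 1 + r = 11/8.9 = 1.2360.
So the minimum matching rate is r = 1.2360 − 1 = 0.236.

0.236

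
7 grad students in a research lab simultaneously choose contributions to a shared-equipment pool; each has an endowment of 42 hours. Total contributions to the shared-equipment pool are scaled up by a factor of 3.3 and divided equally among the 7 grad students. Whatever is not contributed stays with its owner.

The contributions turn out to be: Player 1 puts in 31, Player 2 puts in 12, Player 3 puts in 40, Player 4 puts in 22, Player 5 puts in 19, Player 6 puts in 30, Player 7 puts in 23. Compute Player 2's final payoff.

Total contributed: 31 + 12 + 40 + 22 + 19 + 30 + 23 = 177.
Each receives 3.3 × 177 / 7 = 83.44 from the shared-equipment pool.
Player 2 keeps 42 − 12 = 30, so Player 2's payoff is 30 + 83.44 = 113.44.

113.44 hours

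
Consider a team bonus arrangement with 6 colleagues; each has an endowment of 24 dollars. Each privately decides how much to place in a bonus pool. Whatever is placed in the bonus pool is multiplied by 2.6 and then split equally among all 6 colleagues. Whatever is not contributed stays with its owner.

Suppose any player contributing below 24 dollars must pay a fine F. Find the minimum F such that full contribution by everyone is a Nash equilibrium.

Given the others contribute fully, the best deviation is to contribute 0 (any partial contribution still incurs the fine and gives up units whose private return 0.4333 is below 1).
Deviating from 24 to 0 saves 24 dollars but forfeits the deviator's share of the drop in the bonus pool: 2.6/6 × 24 = 10.40.
So the deviation gain is 24 − 10.40 = 13.60, and the fine must be at least 13.60 dollars to wipe it out.

13.60 dollars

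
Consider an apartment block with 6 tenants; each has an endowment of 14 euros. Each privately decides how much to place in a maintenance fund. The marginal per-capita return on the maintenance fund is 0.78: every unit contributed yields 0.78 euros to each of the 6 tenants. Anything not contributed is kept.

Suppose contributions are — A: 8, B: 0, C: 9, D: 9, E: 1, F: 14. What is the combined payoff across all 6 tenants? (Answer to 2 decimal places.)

Total contributed: 8 + 0 + 9 + 9 + 1 + 14 = 41; total kept: 6 × 14 − 41 = 43.
The maintenance fund pays out 0.78 × 6 × 41 = 191.88 in aggregate.
Group total = 43 + 191.88 = 234.88.

234.88 euros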